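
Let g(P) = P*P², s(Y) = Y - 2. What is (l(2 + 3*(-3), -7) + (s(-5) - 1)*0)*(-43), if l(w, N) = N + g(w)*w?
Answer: -102942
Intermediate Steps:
s(Y) = -2 + Y
g(P) = P³
l(w, N) = N + w⁴ (l(w, N) = N + w³*w = N + w⁴)
(l(2 + 3*(-3), -7) + (s(-5) - 1)*0)*(-43) = ((-7 + (2 + 3*(-3))⁴) + ((-2 - 5) - 1)*0)*(-43) = ((-7 + (2 - 9)⁴) + (-7 - 1)*0)*(-43) = ((-7 + (-7)⁴) - 8*0)*(-43) = ((-7 + 2401) + 0)*(-43) = (2394 + 0)*(-43) = 2394*(-43) = -102942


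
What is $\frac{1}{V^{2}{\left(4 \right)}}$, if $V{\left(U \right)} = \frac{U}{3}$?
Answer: $\frac{9}{16} \approx 0.5625$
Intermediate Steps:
$V{\left(U \right)} = \frac{U}{3}$ ($V{\left(U \right)} = U \frac{1}{3} = \frac{U}{3}$)
$\frac{1}{V^{2}{\left(4 \right)}} = \frac{1}{\left(\frac{1}{3} \cdot 4\right)^{2}} = \frac{1}{\left(\frac{4}{3}\right)^{2}} = \frac{1}{\frac{16}{9}} = \frac{9}{16}$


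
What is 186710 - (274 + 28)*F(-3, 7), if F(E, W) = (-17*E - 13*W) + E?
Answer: 199696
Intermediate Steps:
F(E, W) = -16*E - 13*W
186710 - (274 + 28)*F(-3, 7) = 186710 - (274 + 28)*(-16*(-3) - 13*7) = 186710 - 302*(48 - 91) = 186710 - 302*(-43) = 186710 - 1*(-12986) = 186710 + 12986 = 199696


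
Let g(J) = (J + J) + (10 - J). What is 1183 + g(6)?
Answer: 1199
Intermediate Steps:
g(J) = 10 + J (g(J) = 2*J + (10 - J) = 10 + J)
1183 + g(6) = 1183 + (10 + 6) = 1183 + 16 = 1199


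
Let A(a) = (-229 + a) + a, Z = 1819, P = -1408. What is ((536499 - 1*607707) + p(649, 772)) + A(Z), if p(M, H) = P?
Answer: -69207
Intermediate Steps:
p(M, H) = -1408
A(a) = -229 + 2*a
((536499 - 1*607707) + p(649, 772)) + A(Z) = ((536499 - 1*607707) - 1408) + (-229 + 2*1819) = ((536499 - 607707) - 1408) + (-229 + 3638) = (-71208 - 1408) + 3409 = -72616 + 3409 = -69207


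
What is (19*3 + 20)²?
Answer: 5929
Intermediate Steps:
(19*3 + 20)² = (57 + 20)² = 77² = 5929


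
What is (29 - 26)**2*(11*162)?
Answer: 16038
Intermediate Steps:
(29 - 26)**2*(11*162) = 3**2*1782 = 9*1782 = 16038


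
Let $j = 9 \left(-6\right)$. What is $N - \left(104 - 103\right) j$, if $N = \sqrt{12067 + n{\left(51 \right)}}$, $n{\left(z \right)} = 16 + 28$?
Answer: $54 + \sqrt{12111} \approx 164.05$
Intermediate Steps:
$n{\left(z \right)} = 44$
$j = -54$
$N = \sqrt{12111}$ ($N = \sqrt{12067 + 44} = \sqrt{12111} \approx 110.05$)
$N - \left(104 - 103\right) j = \sqrt{12111} - \left(104 - 103\right) \left(-54\right) = \sqrt{12111} - 1 \left(-54\right) = \sqrt{12111} - -54 = \sqrt{12111} + 54 = 54 + \sqrt{12111}$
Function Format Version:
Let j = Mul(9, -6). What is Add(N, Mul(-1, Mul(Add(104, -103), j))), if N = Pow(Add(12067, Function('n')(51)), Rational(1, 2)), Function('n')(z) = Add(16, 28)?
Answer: Add(54, Pow(12111, Rational(1, 2))) ≈ 164.05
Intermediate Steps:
Function('n')(z) = 44
j = -54
N = Pow(12111, Rational(1, 2)) (N = Pow(Add(12067, 44), Rational(1, 2)) = Pow(12111, Rational(1, 2)) ≈ 110.05)
Add(N, Mul(-1, Mul(Add(104, -103), j))) = Add(Pow(12111, Rational(1, 2)), Mul(-1, Mul(Add(104, -103), -54))) = Add(Pow(12111, Rational(1, 2)), Mul(-1, Mul(1, -54))) = Add(Pow(12111, Rational(1, 2)), Mul(-1, -54)) = Add(Pow(12111, Rational(1, 2)), 54) = Add(54, Pow(12111, Rational(1, 2)))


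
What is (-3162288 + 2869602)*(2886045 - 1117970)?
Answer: -517490799450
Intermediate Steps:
(-3162288 + 2869602)*(2886045 - 1117970) = -292686*1768075 = -517490799450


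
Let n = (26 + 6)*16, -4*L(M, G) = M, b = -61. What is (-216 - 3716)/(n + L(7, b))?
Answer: -15728/2041 ≈ -7.7060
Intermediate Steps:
L(M, G) = -M/4
n = 512 (n = 32*16 = 512)
(-216 - 3716)/(n + L(7, b)) = (-216 - 3716)/(512 - 1/4*7) = -3932/(512 - 7/4) = -3932/2041/4 = -3932*4/2041 = -15728/2041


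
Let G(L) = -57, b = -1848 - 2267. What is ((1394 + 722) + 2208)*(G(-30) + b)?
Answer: -18039728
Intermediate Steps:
b = -4115
((1394 + 722) + 2208)*(G(-30) + b) = ((1394 + 722) + 2208)*(-57 - 4115) = (2116 + 2208)*(-4172) = 4324*(-4172) = -18039728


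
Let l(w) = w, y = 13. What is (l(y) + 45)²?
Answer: 3364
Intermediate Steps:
(l(y) + 45)² = (13 + 45)² = 58² = 3364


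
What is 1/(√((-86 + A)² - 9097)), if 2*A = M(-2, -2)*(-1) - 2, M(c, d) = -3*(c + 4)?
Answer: -I*√2041/2041 ≈ -0.022135*I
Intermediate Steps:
M(c, d) = -12 - 3*c (M(c, d) = -3*(4 + c) = -12 - 3*c)
A = 2 (A = ((-12 - 3*(-2))*(-1) - 2)/2 = ((-12 + 6)*(-1) - 2)/2 = (-6*(-1) - 2)/2 = (6 - 2)/2 = (½)*4 = 2)
1/(√((-86 + A)² - 9097)) = 1/(√((-86 + 2)² - 9097)) = 1/(√((-84)² - 9097)) = 1/(√(7056 - 9097)) = 1/(√(-2041)) = 1/(I*√2041) = -I*√2041/2041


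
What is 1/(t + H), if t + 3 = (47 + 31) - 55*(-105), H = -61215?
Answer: -1/55365 ≈ -1.8062e-5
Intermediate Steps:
t = 5850 (t = -3 + ((47 + 31) - 55*(-105)) = -3 + (78 + 5775) = -3 + 5853 = 5850)
1/(t + H) = 1/(5850 - 61215) = 1/(-55365) = -1/55365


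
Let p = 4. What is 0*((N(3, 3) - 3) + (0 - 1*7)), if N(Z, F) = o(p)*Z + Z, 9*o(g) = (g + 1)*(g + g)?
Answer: 0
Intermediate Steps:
o(g) = 2*g*(1 + g)/9 (o(g) = ((g + 1)*(g + g))/9 = ((1 + g)*(2*g))/9 = (2*g*(1 + g))/9 = 2*g*(1 + g)/9)
N(Z, F) = 49*Z/9 (N(Z, F) = ((2/9)*4*(1 + 4))*Z + Z = ((2/9)*4*5)*Z + Z = 40*Z/9 + Z = 49*Z/9)
0*((N(3, 3) - 3) + (0 - 1*7)) = 0*(((49/9)*3 - 3) + (0 - 1*7)) = 0*((49/3 - 3) + (0 - 7)) = 0*(40/3 - 7) = 0*(19/3) = 0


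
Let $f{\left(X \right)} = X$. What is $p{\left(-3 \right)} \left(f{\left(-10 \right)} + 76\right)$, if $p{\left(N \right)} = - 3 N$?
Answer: $594$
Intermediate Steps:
$p{\left(-3 \right)} \left(f{\left(-10 \right)} + 76\right) = \left(-3\right) \left(-3\right) \left(-10 + 76\right) = 9 \cdot 66 = 594$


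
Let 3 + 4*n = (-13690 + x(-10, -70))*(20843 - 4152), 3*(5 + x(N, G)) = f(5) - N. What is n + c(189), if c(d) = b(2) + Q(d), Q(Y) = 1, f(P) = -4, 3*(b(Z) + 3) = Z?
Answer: -342824807/6 ≈ -5.7137e+7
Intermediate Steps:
b(Z) = -3 + Z/3
x(N, G) = -19/3 - N/3 (x(N, G) = -5 + (-4 - N)/3 = -5 + (-4/3 - N/3) = -19/3 - N/3)
c(d) = -4/3 (c(d) = (-3 + (⅓)*2) + 1 = (-3 + ⅔) + 1 = -7/3 + 1 = -4/3)
n = -114274933/2 (n = -¾ + ((-13690 + (-19/3 - ⅓*(-10)))*(20843 - 4152))/4 = -¾ + ((-13690 + (-19/3 + 10/3))*16691)/4 = -¾ + ((-13690 - 3)*16691)/4 = -¾ + (-13693*16691)/4 = -¾ + (¼)*(-228549863) = -¾ - 228549863/4 = -114274933/2 ≈ -5.7137e+7)
n + c(189) = -114274933/2 - 4/3 = -342824807/6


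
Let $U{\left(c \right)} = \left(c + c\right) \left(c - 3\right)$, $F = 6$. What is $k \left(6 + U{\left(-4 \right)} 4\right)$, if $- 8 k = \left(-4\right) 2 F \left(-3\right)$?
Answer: $-4140$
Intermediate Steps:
$U{\left(c \right)} = 2 c \left(-3 + c\right)$
$k = -18$ ($k = - \frac{\left(-4\right) 2 \cdot 6 \left(-3\right)}{8} = - \frac{\left(-8\right) \left(-18\right)}{8} = \left(- \frac{1}{8}\right) 144 = -18$)
$k \left(6 + U{\left(-4 \right)} 4\right) = - 18 \left(6 + 2 \left(-4\right) \left(-3 - 4\right) 4\right) = - 18 \left(6 + 2 \left(-4\right) \left(-7\right) 4\right) = - 18 \left(6 + 56 \cdot 4\right) = - 18 \left(6 + 224\right) = \left(-18\right) 230 = -4140$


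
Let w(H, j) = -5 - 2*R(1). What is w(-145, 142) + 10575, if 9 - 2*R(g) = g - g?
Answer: 10561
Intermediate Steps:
R(g) = 9/2 (R(g) = 9/2 - (g - g)/2 = 9/2 - ½*0 = 9/2 + 0 = 9/2)
w(H, j) = -14 (w(H, j) = -5 - 2*9/2 = -5 - 9 = -14)
w(-145, 142) + 10575 = -14 + 10575 = 10561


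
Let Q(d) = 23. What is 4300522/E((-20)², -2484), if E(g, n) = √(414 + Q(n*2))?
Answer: 4300522*√437/437 ≈ 2.0572e+5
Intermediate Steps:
E(g, n) = √437 (E(g, n) = √(414 + 23) = √437)
4300522/E((-20)², -2484) = 4300522/(√437) = 4300522*(√437/437) = 4300522*√437/437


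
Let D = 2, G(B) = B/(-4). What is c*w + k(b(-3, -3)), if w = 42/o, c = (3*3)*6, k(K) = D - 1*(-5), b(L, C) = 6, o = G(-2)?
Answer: 4543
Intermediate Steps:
G(B) = -B/4 (G(B) = B*(-¼) = -B/4)
o = ½ (o = -¼*(-2) = ½ ≈ 0.50000)
k(K) = 7 (k(K) = 2 - 1*(-5) = 2 + 5 = 7)
c = 54 (c = 9*6 = 54)
w = 84 (w = 42/(½) = 42*2 = 84)
c*w + k(b(-3, -3)) = 54*84 + 7 = 4536 + 7 = 4543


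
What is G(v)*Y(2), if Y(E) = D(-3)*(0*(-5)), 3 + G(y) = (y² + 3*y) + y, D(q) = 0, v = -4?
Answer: 0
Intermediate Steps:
G(y) = -3 + y² + 4*y (G(y) = -3 + ((y² + 3*y) + y) = -3 + (y² + 4*y) = -3 + y² + 4*y)
Y(E) = 0 (Y(E) = 0*(0*(-5)) = 0*0 = 0)
G(v)*Y(2) = (-3 + (-4)² + 4*(-4))*0 = (-3 + 16 - 16)*0 = -3*0 = 0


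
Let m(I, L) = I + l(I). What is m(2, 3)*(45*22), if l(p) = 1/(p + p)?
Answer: 4455/2 ≈ 2227.5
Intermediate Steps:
l(p) = 1/(2*p)
m(I, L) = I + 1/(2*I)
m(2, 3)*(45*22) = (2 + (1/2)/2)*(45*22) = (2 + (1/2)*(1/2))*990 = (2 + 1/4)*990 = (9/4)*990 = 4455/2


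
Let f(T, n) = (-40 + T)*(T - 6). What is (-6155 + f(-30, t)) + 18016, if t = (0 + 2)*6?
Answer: 14381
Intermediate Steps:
t = 12 (t = 2*6 = 12)
f(T, n) = (-40 + T)*(-6 + T)
(-6155 + f(-30, t)) + 18016 = (-6155 + (240 + (-30)² - 46*(-30))) + 18016 = (-6155 + (240 + 900 + 1380)) + 18016 = (-6155 + 2520) + 18016 = -3635 + 18016 = 14381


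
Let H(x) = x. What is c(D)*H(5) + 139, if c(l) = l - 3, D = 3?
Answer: 139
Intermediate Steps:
c(l) = -3 + l
c(D)*H(5) + 139 = (-3 + 3)*5 + 139 = 0*5 + 139 = 0 + 139 = 139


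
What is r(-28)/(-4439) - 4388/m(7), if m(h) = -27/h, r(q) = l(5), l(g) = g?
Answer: 136348189/119853 ≈ 1137.6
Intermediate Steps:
r(q) = 5
r(-28)/(-4439) - 4388/m(7) = 5/(-4439) - 4388/((-27/7)) = 5*(-1/4439) - 4388/((-27*⅐)) = -5/4439 - 4388/(-27/7) = -5/4439 - 4388*(-7/27) = -5/4439 + 30716/27 = 136348189/119853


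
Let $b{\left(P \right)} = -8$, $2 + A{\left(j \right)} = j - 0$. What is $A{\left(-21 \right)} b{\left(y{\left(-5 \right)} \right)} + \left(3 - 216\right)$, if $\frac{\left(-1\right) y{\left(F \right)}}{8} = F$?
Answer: $-29$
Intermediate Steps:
$y{\left(F \right)} = - 8 F$
$A{\left(j \right)} = -2 + j$ ($A{\left(j \right)} = -2 + \left(j - 0\right) = -2 + \left(j + 0\right) = -2 + j$)
$A{\left(-21 \right)} b{\left(y{\left(-5 \right)} \right)} + \left(3 - 216\right) = \left(-2 - 21\right) \left(-8\right) + \left(3 - 216\right) = \left(-23\right) \left(-8\right) + \left(3 - 216\right) = 184 - 213 = -29$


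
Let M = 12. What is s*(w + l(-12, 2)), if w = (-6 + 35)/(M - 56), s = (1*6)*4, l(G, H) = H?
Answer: 354/11 ≈ 32.182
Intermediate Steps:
s = 24 (s = 6*4 = 24)
w = -29/44 (w = (-6 + 35)/(12 - 56) = 29/(-44) = 29*(-1/44) = -29/44 ≈ -0.65909)
s*(w + l(-12, 2)) = 24*(-29/44 + 2) = 24*(59/44) = 354/11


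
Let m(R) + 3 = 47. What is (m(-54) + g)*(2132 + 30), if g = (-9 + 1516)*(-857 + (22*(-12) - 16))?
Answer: -3704403230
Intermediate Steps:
m(R) = 44 (m(R) = -3 + 47 = 44)
g = -1713459 (g = 1507*(-857 + (-264 - 16)) = 1507*(-857 - 280) = 1507*(-1137) = -1713459)
(m(-54) + g)*(2132 + 30) = (44 - 1713459)*(2132 + 30) = -1713415*2162 = -3704403230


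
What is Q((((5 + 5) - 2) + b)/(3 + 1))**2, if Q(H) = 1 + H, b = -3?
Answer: 81/16 ≈ 5.0625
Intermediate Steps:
Q((((5 + 5) - 2) + b)/(3 + 1))**2 = (1 + (((5 + 5) - 2) - 3)/(3 + 1))**2 = (1 + ((10 - 2) - 3)/4)**2 = (1 + (8 - 3)*(1/4))**2 = (1 + 5*(1/4))**2 = (1 + 5/4)**2 = (9/4)**2 = 81/16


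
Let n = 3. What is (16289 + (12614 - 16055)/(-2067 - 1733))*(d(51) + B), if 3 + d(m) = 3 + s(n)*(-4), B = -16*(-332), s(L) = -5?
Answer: 82514887453/950 ≈ 8.6858e+7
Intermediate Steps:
B = 5312
d(m) = 20 (d(m) = -3 + (3 - 5*(-4)) = -3 + (3 + 20) = -3 + 23 = 20)
(16289 + (12614 - 16055)/(-2067 - 1733))*(d(51) + B) = (16289 + (12614 - 16055)/(-2067 - 1733))*(20 + 5312) = (16289 - 3441/(-3800))*5332 = (16289 - 3441*(-1/3800))*5332 = (16289 + 3441/3800)*5332 = (61901641/3800)*5332 = 82514887453/950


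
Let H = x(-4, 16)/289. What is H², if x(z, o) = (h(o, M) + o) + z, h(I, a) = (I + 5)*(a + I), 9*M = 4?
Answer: 1149184/751689 ≈ 1.5288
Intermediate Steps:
M = 4/9 (M = (⅑)*4 = 4/9 ≈ 0.44444)
h(I, a) = (5 + I)*(I + a)
x(z, o) = 20/9 + z + o² + 58*o/9 (x(z, o) = ((o² + 5*o + 5*(4/9) + o*(4/9)) + o) + z = ((o² + 5*o + 20/9 + 4*o/9) + o) + z = ((20/9 + o² + 49*o/9) + o) + z = (20/9 + o² + 58*o/9) + z = 20/9 + z + o² + 58*o/9)
H = 1072/867 (H = (20/9 - 4 + 16² + (58/9)*16)/289 = (20/9 - 4 + 256 + 928/9)*(1/289) = (1072/3)*(1/289) = 1072/867 ≈ 1.2364)
H² = (1072/867)² = 1149184/751689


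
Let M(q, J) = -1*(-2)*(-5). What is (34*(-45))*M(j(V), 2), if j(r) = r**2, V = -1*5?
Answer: 15300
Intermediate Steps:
V = -5
M(q, J) = -10 (M(q, J) = 2*(-5) = -10)
(34*(-45))*M(j(V), 2) = (34*(-45))*(-10) = -1530*(-10) = 15300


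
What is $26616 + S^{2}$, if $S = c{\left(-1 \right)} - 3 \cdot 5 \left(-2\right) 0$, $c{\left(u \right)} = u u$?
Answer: $26617$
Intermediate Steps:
$c{\left(u \right)} = u^{2}$
$S = 1$ ($S = \left(-1\right)^{2} - 3 \cdot 5 \left(-2\right) 0 = 1 - 3 \left(\left(-10\right) 0\right) = 1 - 0 = 1 + 0 = 1$)
$26616 + S^{2} = 26616 + 1^{2} = 26616 + 1 = 26617$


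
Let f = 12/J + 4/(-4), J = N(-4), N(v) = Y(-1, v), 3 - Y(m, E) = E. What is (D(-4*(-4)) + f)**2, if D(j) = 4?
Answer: 1089/49 ≈ 22.224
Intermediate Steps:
Y(m, E) = 3 - E
N(v) = 3 - v
J = 7 (J = 3 - 1*(-4) = 3 + 4 = 7)
f = 5/7 (f = 12/7 + 4/(-4) = 12*(1/7) + 4*(-1/4) = 12/7 - 1 = 5/7 ≈ 0.71429)
(D(-4*(-4)) + f)**2 = (4 + 5/7)**2 = (33/7)**2 = 1089/49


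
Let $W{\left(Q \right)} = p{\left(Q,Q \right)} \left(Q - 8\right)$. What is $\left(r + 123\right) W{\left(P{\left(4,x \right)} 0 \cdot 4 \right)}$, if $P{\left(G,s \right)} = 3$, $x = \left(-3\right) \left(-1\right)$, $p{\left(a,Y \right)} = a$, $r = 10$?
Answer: $0$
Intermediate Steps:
$x = 3$
$W{\left(Q \right)} = Q \left(-8 + Q\right)$ ($W{\left(Q \right)} = Q \left(Q - 8\right) = Q \left(-8 + Q\right)$)
$\left(r + 123\right) W{\left(P{\left(4,x \right)} 0 \cdot 4 \right)} = \left(10 + 123\right) 3 \cdot 0 \cdot 4 \left(-8 + 3 \cdot 0 \cdot 4\right) = 133 \cdot 0 \cdot 4 \left(-8 + 0 \cdot 4\right) = 133 \cdot 0 \left(-8 + 0\right) = 133 \cdot 0 \left(-8\right) = 133 \cdot 0 = 0$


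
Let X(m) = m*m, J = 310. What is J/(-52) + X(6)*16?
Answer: 14821/26 ≈ 570.04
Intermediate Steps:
X(m) = m²
J/(-52) + X(6)*16 = 310/(-52) + 6²*16 = 310*(-1/52) + 36*16 = -155/26 + 576 = 14821/26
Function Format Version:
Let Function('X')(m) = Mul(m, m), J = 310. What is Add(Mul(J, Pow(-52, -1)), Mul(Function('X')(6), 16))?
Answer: Rational(14821, 26) ≈ 570.04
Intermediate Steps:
Function('X')(m) = Pow(m, 2)
Add(Mul(J, Pow(-52, -1)), Mul(Function('X')(6), 16)) = Add(Mul(310, Pow(-52, -1)), Mul(Pow(6, 2), 16)) = Add(Mul(310, Rational(-1, 52)), Mul(36, 16)) = Add(Rational(-155, 26), 576) = Rational(14821, 26)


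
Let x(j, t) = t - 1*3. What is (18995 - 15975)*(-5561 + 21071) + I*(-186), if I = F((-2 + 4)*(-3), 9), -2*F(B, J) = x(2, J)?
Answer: 46840758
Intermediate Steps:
x(j, t) = -3 + t (x(j, t) = t - 3 = -3 + t)
F(B, J) = 3/2 - J/2 (F(B, J) = -(-3 + J)/2 = 3/2 - J/2)
I = -3 (I = 3/2 - ½*9 = 3/2 - 9/2 = -3)
(18995 - 15975)*(-5561 + 21071) + I*(-186) = (18995 - 15975)*(-5561 + 21071) - 3*(-186) = 3020*15510 + 558 = 46840200 + 558 = 46840758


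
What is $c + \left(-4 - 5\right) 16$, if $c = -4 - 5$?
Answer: $-153$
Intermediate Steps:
$c = -9$ ($c = -4 - 5 = -9$)
$c + \left(-4 - 5\right) 16 = -9 + \left(-4 - 5\right) 16 = -9 - 144 = -153$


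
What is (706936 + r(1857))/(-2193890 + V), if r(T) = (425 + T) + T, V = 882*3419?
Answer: 711075/821668 ≈ 0.86540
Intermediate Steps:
V = 3015558
r(T) = 425 + 2*T
(706936 + r(1857))/(-2193890 + V) = (706936 + (425 + 2*1857))/(-2193890 + 3015558) = (706936 + (425 + 3714))/821668 = (706936 + 4139)*(1/821668) = 711075*(1/821668) = 711075/821668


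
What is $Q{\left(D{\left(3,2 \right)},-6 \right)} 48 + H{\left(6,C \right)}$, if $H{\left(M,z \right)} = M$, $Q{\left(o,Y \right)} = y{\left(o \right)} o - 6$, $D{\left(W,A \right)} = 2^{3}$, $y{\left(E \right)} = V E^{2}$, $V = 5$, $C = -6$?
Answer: $122598$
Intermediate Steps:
$y{\left(E \right)} = 5 E^{2}$
$D{\left(W,A \right)} = 8$
$Q{\left(o,Y \right)} = -6 + 5 o^{3}$ ($Q{\left(o,Y \right)} = 5 o^{2} o - 6 = 5 o^{3} - 6 = -6 + 5 o^{3}$)
$Q{\left(D{\left(3,2 \right)},-6 \right)} 48 + H{\left(6,C \right)} = \left(-6 + 5 \cdot 8^{3}\right) 48 + 6 = \left(-6 + 5 \cdot 512\right) 48 + 6 = \left(-6 + 2560\right) 48 + 6 = 2554 \cdot 48 + 6 = 122592 + 6 = 122598$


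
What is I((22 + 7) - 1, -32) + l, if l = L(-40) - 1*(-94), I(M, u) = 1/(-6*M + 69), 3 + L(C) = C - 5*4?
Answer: 3068/99 ≈ 30.990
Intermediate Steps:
L(C) = -23 + C (L(C) = -3 + (C - 5*4) = -3 + (C - 20) = -3 + (-20 + C) = -23 + C)
I(M, u) = 1/(69 - 6*M)
l = 31 (l = (-23 - 40) - 1*(-94) = -63 + 94 = 31)
I((22 + 7) - 1, -32) + l = -1/(-69 + 6*((22 + 7) - 1)) + 31 = -1/(-69 + 6*(29 - 1)) + 31 = -1/(-69 + 6*28) + 31 = -1/(-69 + 168) + 31 = -1/99 + 31 = 3068/99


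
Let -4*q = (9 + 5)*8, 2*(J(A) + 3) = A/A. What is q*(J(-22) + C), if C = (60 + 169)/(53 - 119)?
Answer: 5516/33 ≈ 167.15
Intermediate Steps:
J(A) = -5/2 (J(A) = -3 + (A/A)/2 = -3 + (½)*1 = -3 + ½ = -5/2)
q = -28 (q = -(9 + 5)*8/4 = -7*8/2 = -¼*112 = -28)
C = -229/66 (C = 229/(-66) = 229*(-1/66) = -229/66 ≈ -3.4697)
q*(J(-22) + C) = -28*(-5/2 - 229/66) = -28*(-197/33) = 5516/33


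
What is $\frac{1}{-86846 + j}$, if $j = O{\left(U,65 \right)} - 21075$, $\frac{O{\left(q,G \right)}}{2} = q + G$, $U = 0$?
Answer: $- \frac{1}{107791} \approx -9.2772 \cdot 10^{-6}$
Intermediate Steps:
$O{\left(q,G \right)} = 2 G + 2 q$ ($O{\left(q,G \right)} = 2 \left(q + G\right) = 2 \left(G + q\right) = 2 G + 2 q$)
$j = -20945$ ($j = \left(2 \cdot 65 + 2 \cdot 0\right) - 21075 = \left(130 + 0\right) - 21075 = 130 - 21075 = -20945$)
$\frac{1}{-86846 + j} = \frac{1}{-86846 - 20945} = \frac{1}{-107791} = - \frac{1}{107791}$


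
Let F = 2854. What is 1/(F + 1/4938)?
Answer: 4938/14093053 ≈ 0.00035039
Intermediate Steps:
1/(F + 1/4938) = 1/(2854 + 1/4938) = 1/(14093053/4938) = 4938/14093053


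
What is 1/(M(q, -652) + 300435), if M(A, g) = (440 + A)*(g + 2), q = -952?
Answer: 1/633235 ≈ 1.5792e-6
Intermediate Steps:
M(A, g) = (2 + g)*(440 + A) (M(A, g) = (440 + A)*(2 + g) = (2 + g)*(440 + A))
1/(M(q, -652) + 300435) = 1/((880 + 2*(-952) + 440*(-652) - 952*(-652)) + 300435) = 1/((880 - 1904 - 286880 + 620704) + 300435) = 1/(332800 + 300435) = 1/633235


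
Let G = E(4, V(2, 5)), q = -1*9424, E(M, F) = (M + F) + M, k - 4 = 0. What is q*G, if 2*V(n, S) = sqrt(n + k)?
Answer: -75392 - 4712*sqrt(6) ≈ -86934.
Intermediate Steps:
k = 4 (k = 4 + 0 = 4)
V(n, S) = sqrt(4 + n)/2 (V(n, S) = sqrt(n + 4)/2 = sqrt(4 + n)/2)
E(M, F) = F + 2*M (E(M, F) = (F + M) + M = F + 2*M)
q = -9424
G = 8 + sqrt(6)/2 (G = sqrt(4 + 2)/2 + 2*4 = sqrt(6)/2 + 8 = 8 + sqrt(6)/2 ≈ 9.2247)
q*G = -9424*(8 + sqrt(6)/2) = -75392 - 4712*sqrt(6)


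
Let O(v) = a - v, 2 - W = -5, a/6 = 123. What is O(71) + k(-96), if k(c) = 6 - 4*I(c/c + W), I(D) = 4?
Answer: 657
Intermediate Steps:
a = 738 (a = 6*123 = 738)
W = 7 (W = 2 - 1*(-5) = 2 + 5 = 7)
O(v) = 738 - v
k(c) = -10 (k(c) = 6 - 4*4 = 6 - 16 = -10)
O(71) + k(-96) = (738 - 1*71) - 10 = (738 - 71) - 10 = 667 - 10 = 657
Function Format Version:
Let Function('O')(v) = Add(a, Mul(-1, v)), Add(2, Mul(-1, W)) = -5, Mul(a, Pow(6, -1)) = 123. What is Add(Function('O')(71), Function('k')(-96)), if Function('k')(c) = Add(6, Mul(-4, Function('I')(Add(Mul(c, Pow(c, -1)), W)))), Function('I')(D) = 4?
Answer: 657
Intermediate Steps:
a = 738 (a = Mul(6, 123) = 738)
W = 7 (W = Add(2, Mul(-1, -5)) = Add(2, 5) = 7)
Function('O')(v) = Add(738, Mul(-1, v))
Function('k')(c) = -10 (Function('k')(c) = Add(6, Mul(-4, 4)) = Add(6, -16) = -10)
Add(Function('O')(71), Function('k')(-96)) = Add(Add(738, Mul(-1, 71)), -10) = Add(Add(738, -71), -10) = Add(667, -10) = 657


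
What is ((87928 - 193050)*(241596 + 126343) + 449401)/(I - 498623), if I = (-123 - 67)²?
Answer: 38678034157/462523 ≈ 83624.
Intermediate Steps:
I = 36100 (I = (-190)² = 36100)
((87928 - 193050)*(241596 + 126343) + 449401)/(I - 498623) = ((87928 - 193050)*(241596 + 126343) + 449401)/(36100 - 498623) = (-105122*367939 + 449401)/(-462523) = (-38678483558 + 449401)*(-1/462523) = -38678034157*(-1/462523) = 38678034157/462523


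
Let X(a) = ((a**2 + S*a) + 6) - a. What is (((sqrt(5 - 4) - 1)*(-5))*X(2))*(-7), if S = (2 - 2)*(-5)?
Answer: 0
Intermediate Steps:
S = 0 (S = 0*(-5) = 0)
X(a) = 6 + a**2 - a (X(a) = ((a**2 + 0*a) + 6) - a = ((a**2 + 0) + 6) - a = (a**2 + 6) - a = (6 + a**2) - a = 6 + a**2 - a)
(((sqrt(5 - 4) - 1)*(-5))*X(2))*(-7) = (((sqrt(5 - 4) - 1)*(-5))*(6 + 2**2 - 1*2))*(-7) = (((sqrt(1) - 1)*(-5))*(6 + 4 - 2))*(-7) = (((1 - 1)*(-5))*8)*(-7) = ((0*(-5))*8)*(-7) = (0*8)*(-7) = 0*(-7) = 0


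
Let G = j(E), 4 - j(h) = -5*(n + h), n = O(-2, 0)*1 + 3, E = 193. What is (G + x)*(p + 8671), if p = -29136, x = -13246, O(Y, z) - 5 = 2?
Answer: 250225555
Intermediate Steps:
O(Y, z) = 7 (O(Y, z) = 5 + 2 = 7)
n = 10 (n = 7*1 + 3 = 7 + 3 = 10)
j(h) = 54 + 5*h (j(h) = 4 - (-5)*(10 + h) = 4 - (-50 - 5*h) = 4 + (50 + 5*h) = 54 + 5*h)
G = 1019 (G = 54 + 5*193 = 54 + 965 = 1019)
(G + x)*(p + 8671) = (1019 - 13246)*(-29136 + 8671) = -12227*(-20465) = 250225555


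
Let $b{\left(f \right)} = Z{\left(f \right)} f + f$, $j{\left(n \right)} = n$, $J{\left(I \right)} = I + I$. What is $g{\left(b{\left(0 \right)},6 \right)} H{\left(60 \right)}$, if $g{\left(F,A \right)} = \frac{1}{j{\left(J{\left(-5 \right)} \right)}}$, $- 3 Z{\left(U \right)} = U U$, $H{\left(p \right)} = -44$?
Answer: $\frac{22}{5} \approx 4.4$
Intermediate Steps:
$J{\left(I \right)} = 2 I$
$Z{\left(U \right)} = - \frac{U^{2}}{3}$ ($Z{\left(U \right)} = - \frac{U U}{3} = - \frac{U^{2}}{3}$)
$b{\left(f \right)} = f - \frac{f^{3}}{3}$ ($b{\left(f \right)} = - \frac{f^{2}}{3} f + f = - \frac{f^{3}}{3} + f = f - \frac{f^{3}}{3}$)
$g{\left(F,A \right)} = - \frac{1}{10}$ ($g{\left(F,A \right)} = \frac{1}{2 \left(-5\right)} = \frac{1}{-10} = - \frac{1}{10}$)
$g{\left(b{\left(0 \right)},6 \right)} H{\left(60 \right)} = \left(- \frac{1}{10}\right) \left(-44\right) = \frac{22}{5}$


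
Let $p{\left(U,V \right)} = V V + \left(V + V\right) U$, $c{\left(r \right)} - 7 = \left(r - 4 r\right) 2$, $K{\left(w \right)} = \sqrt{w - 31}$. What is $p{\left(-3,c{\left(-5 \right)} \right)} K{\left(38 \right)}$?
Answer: $1147 \sqrt{7} \approx 3034.7$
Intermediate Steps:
$K{\left(w \right)} = \sqrt{-31 + w}$
$c{\left(r \right)} = 7 - 6 r$ ($c{\left(r \right)} = 7 + \left(r - 4 r\right) 2 = 7 + - 3 r 2 = 7 - 6 r$)
$p{\left(U,V \right)} = V^{2} + 2 U V$ ($p{\left(U,V \right)} = V^{2} + 2 V U = V^{2} + 2 U V$)
$p{\left(-3,c{\left(-5 \right)} \right)} K{\left(38 \right)} = \left(7 - -30\right) \left(\left(7 - -30\right) + 2 \left(-3\right)\right) \sqrt{-31 + 38} = \left(7 + 30\right) \left(\left(7 + 30\right) - 6\right) \sqrt{7} = 37 \left(37 - 6\right) \sqrt{7} = 37 \cdot 31 \sqrt{7} = 1147 \sqrt{7}$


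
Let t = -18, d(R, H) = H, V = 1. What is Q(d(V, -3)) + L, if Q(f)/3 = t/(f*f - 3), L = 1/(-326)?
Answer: -2935/326 ≈ -9.0031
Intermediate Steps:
L = -1/326 ≈ -0.0030675
Q(f) = -54/(-3 + f²) (Q(f) = 3*(-18/(f*f - 3)) = 3*(-18/(f² - 3)) = 3*(-18/(-3 + f²)) = -54/(-3 + f²))
Q(d(V, -3)) + L = -54/(-3 + (-3)²) - 1/326 = -54/(-3 + 9) - 1/326 = -54/6 - 1/326 = -54*⅙ - 1/326 = -9 - 1/326 = -2935/326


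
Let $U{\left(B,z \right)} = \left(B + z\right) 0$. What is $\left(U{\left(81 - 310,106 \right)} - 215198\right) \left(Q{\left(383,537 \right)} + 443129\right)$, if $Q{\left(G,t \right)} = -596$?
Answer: $-95232216534$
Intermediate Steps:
$U{\left(B,z \right)} = 0$
$\left(U{\left(81 - 310,106 \right)} - 215198\right) \left(Q{\left(383,537 \right)} + 443129\right) = \left(0 - 215198\right) \left(-596 + 443129\right) = \left(-215198\right) 442533 = -95232216534$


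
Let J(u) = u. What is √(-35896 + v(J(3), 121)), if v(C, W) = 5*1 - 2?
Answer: I*√35893 ≈ 189.45*I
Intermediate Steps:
v(C, W) = 3 (v(C, W) = 5 - 2 = 3)
√(-35896 + v(J(3), 121)) = √(-35896 + 3) = √(-35893) = I*√35893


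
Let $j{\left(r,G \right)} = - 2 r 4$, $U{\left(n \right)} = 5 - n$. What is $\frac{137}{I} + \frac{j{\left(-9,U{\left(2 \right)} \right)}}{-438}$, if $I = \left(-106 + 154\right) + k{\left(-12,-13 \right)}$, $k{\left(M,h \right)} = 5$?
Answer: $\frac{9365}{3869} \approx 2.4205$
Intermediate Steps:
$j{\left(r,G \right)} = - 8 r$
$I = 53$ ($I = \left(-106 + 154\right) + 5 = 48 + 5 = 53$)
$\frac{137}{I} + \frac{j{\left(-9,U{\left(2 \right)} \right)}}{-438} = \frac{137}{53} + \frac{\left(-8\right) \left(-9\right)}{-438} = 137 \cdot \frac{1}{53} + 72 \left(- \frac{1}{438}\right) = \frac{137}{53} - \frac{12}{73} = \frac{9365}{3869}$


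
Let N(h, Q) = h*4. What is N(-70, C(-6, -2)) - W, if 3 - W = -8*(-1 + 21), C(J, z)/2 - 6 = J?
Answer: -443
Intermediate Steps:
C(J, z) = 12 + 2*J
N(h, Q) = 4*h
W = 163 (W = 3 - (-8)*(-1 + 21) = 3 - (-8)*20 = 3 - 1*(-160) = 3 + 160 = 163)
N(-70, C(-6, -2)) - W = 4*(-70) - 1*163 = -280 - 163 = -443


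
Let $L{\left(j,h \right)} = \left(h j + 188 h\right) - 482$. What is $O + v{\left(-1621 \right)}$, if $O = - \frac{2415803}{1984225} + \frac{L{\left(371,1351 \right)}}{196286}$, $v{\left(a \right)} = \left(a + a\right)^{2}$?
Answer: $\frac{4093609121150203317}{389475588350} \approx 1.0511 \cdot 10^{7}$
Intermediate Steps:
$L{\left(j,h \right)} = -482 + 188 h + h j$ ($L{\left(j,h \right)} = \left(188 h + h j\right) - 482 = -482 + 188 h + h j$)
$v{\left(a \right)} = 4 a^{2}$ ($v{\left(a \right)} = \left(2 a\right)^{2} = 4 a^{2}$)
$O = \frac{1023359873917}{389475588350}$ ($O = - \frac{2415803}{1984225} + \frac{-482 + 188 \cdot 1351 + 1351 \cdot 371}{196286} = \left(-2415803\right) \frac{1}{1984225} + \left(-482 + 253988 + 501221\right) \frac{1}{196286} = - \frac{2415803}{1984225} + 754727 \cdot \frac{1}{196286} = - \frac{2415803}{1984225} + \frac{754727}{196286} = \frac{1023359873917}{389475588350} \approx 2.6275$)
$O + v{\left(-1621 \right)} = \frac{1023359873917}{389475588350} + 4 \left(-1621\right)^{2} = \frac{1023359873917}{389475588350} + 4 \cdot 2627641 = \frac{1023359873917}{389475588350} + 10510564 = \frac{4093609121150203317}{389475588350}$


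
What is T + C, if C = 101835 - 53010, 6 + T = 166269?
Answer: 215088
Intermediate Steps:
T = 166263 (T = -6 + 166269 = 166263)
C = 48825
T + C = 166263 + 48825 = 215088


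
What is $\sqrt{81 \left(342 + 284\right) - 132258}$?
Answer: $4 i \sqrt{5097} \approx 285.57 i$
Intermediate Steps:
$\sqrt{81 \left(342 + 284\right) - 132258} = \sqrt{81 \cdot 626 - 132258} = \sqrt{50706 - 132258} = \sqrt{-81552} = 4 i \sqrt{5097}$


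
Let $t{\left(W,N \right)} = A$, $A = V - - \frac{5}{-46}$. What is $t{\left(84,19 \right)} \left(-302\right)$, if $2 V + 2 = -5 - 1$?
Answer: $\frac{28539}{23} \approx 1240.8$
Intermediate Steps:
$V = -4$ ($V = -1 + \frac{-5 - 1}{2} = -1 + \frac{1}{2} \left(-6\right) = -1 - 3 = -4$)
$A = - \frac{189}{46}$ ($A = -4 - - \frac{5}{-46} = -4 - \left(-5\right) \left(- \frac{1}{46}\right) = -4 - \frac{5}{46} = - \frac{189}{46} \approx -4.1087$)
$t{\left(W,N \right)} = - \frac{189}{46}$
$t{\left(84,19 \right)} \left(-302\right) = \left(- \frac{189}{46}\right) \left(-302\right) = \frac{28539}{23}$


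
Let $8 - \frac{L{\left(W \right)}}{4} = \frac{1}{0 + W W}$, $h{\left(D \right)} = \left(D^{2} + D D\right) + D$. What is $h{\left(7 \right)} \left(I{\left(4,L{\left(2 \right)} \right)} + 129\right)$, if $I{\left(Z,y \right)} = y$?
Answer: $16800$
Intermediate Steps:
$h{\left(D \right)} = D + 2 D^{2}$ ($h{\left(D \right)} = \left(D^{2} + D^{2}\right) + D = 2 D^{2} + D = D + 2 D^{2}$)
$L{\left(W \right)} = 32 - \frac{4}{W^{2}}$ ($L{\left(W \right)} = 32 - \frac{4}{0 + W W} = 32 - \frac{4}{0 + W^{2}} = 32 - \frac{4}{W^{2}}$)
$h{\left(7 \right)} \left(I{\left(4,L{\left(2 \right)} \right)} + 129\right) = 7 \left(1 + 2 \cdot 7\right) \left(\left(32 - \frac{4}{4}\right) + 129\right) = 7 \left(1 + 14\right) \left(\left(32 - 1\right) + 129\right) = 7 \cdot 15 \left(\left(32 - 1\right) + 129\right) = 105 \left(31 + 129\right) = 105 \cdot 160 = 16800$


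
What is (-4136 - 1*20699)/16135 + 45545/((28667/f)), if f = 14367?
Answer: 2111428974416/92508409 ≈ 22824.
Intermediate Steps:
(-4136 - 1*20699)/16135 + 45545/((28667/f)) = (-4136 - 1*20699)/16135 + 45545/((28667/14367)) = (-4136 - 20699)*(1/16135) + 45545/((28667*(1/14367))) = -24835*1/16135 + 45545/(28667/14367) = -4967/3227 + 45545*(14367/28667) = -4967/3227 + 654345015/28667 = 2111428974416/92508409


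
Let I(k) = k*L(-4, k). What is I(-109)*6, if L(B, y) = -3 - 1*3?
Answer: 3924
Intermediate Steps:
L(B, y) = -6 (L(B, y) = -3 - 3 = -6)
I(k) = -6*k (I(k) = k*(-6) = -6*k)
I(-109)*6 = -6*(-109)*6 = 654*6 = 3924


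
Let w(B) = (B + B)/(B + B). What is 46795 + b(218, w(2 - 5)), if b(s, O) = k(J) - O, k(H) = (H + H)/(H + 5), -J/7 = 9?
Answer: 1357089/29 ≈ 46796.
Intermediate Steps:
J = -63 (J = -7*9 = -63)
k(H) = 2*H/(5 + H) (k(H) = (2*H)/(5 + H) = 2*H/(5 + H))
w(B) = 1 (w(B) = (2*B)/((2*B)) = (2*B)*(1/(2*B)) = 1)
b(s, O) = 63/29 - O (b(s, O) = 2*(-63)/(5 - 63) - O = 2*(-63)/(-58) - O = 2*(-63)*(-1/58) - O = 63/29 - O)
46795 + b(218, w(2 - 5)) = 46795 + (63/29 - 1*1) = 46795 + (63/29 - 1) = 46795 + 34/29 = 1357089/29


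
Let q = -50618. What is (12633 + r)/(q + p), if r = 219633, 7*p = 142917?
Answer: -1625862/211409 ≈ -7.6906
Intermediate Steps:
p = 142917/7 (p = (1/7)*142917 = 142917/7 ≈ 20417.)
(12633 + r)/(q + p) = (12633 + 219633)/(-50618 + 142917/7) = 232266/(-211409/7) = 232266*(-7/211409) = -1625862/211409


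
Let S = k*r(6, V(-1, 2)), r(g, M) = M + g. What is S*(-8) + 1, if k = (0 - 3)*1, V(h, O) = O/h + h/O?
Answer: 85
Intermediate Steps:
k = -3 (k = -3*1 = -3)
S = -21/2 (S = -3*((2/(-1) - 1/2) + 6) = -3*((2*(-1) - 1*1/2) + 6) = -3*((-2 - 1/2) + 6) = -3*(-5/2 + 6) = -3*7/2 = -21/2 ≈ -10.500)
S*(-8) + 1 = -21/2*(-8) + 1 = 84 + 1 = 85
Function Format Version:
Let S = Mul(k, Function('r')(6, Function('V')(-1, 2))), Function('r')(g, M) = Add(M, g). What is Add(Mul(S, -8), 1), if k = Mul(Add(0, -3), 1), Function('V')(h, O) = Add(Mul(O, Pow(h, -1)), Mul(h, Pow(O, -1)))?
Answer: 85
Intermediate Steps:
k = -3 (k = Mul(-3, 1) = -3)
S = Rational(-21, 2) (S = Mul(-3, Add(Add(Mul(2, Pow(-1, -1)), Mul(-1, Pow(2, -1))), 6)) = Mul(-3, Add(Add(Mul(2, -1), Mul(-1, Rational(1, 2))), 6)) = Mul(-3, Add(Add(-2, Rational(-1, 2)), 6)) = Mul(-3, Add(Rational(-5, 2), 6)) = Mul(-3, Rational(7, 2)) = Rational(-21, 2) ≈ -10.500)
Add(Mul(S, -8), 1) = Add(Mul(Rational(-21, 2), -8), 1) = Add(84, 1) = 85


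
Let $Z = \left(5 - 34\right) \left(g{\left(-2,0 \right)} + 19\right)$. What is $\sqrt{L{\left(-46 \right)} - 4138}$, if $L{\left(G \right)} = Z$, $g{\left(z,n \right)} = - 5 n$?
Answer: $3 i \sqrt{521} \approx 68.476 i$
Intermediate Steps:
$Z = -551$ ($Z = \left(5 - 34\right) \left(\left(-5\right) 0 + 19\right) = - 29 \left(0 + 19\right) = \left(-29\right) 19 = -551$)
$L{\left(G \right)} = -551$
$\sqrt{L{\left(-46 \right)} - 4138} = \sqrt{-551 - 4138} = \sqrt{-4689} = 3 i \sqrt{521}$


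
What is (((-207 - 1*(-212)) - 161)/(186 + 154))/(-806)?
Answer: 3/5270 ≈ 0.00056926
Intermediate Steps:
(((-207 - 1*(-212)) - 161)/(186 + 154))/(-806) = (((-207 + 212) - 161)/340)*(-1/806) = ((5 - 161)*(1/340))*(-1/806) = -156*1/340*(-1/806) = -39/85*(-1/806) = 3/5270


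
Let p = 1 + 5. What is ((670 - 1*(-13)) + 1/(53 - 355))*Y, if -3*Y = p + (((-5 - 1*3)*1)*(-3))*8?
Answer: -6806745/151 ≈ -45078.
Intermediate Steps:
p = 6
Y = -66 (Y = -(6 + (((-5 - 1*3)*1)*(-3))*8)/3 = -(6 + (((-5 - 3)*1)*(-3))*8)/3 = -(6 + (-8*1*(-3))*8)/3 = -(6 - 8*(-3)*8)/3 = -(6 + 24*8)/3 = -(6 + 192)/3 = -1/3*198 = -66)
((670 - 1*(-13)) + 1/(53 - 355))*Y = ((670 - 1*(-13)) + 1/(53 - 355))*(-66) = ((670 + 13) + 1/(-302))*(-66) = (683 - 1/302)*(-66) = (206265/302)*(-66) = -6806745/151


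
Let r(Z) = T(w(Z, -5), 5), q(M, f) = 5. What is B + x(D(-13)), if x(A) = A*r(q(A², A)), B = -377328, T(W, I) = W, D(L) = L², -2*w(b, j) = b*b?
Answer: -758881/2 ≈ -3.7944e+5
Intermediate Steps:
w(b, j) = -b²/2 (w(b, j) = -b*b/2 = -b²/2)
r(Z) = -Z²/2
x(A) = -25*A/2 (x(A) = A*(-½*5²) = A*(-½*25) = A*(-25/2) = -25*A/2)
B + x(D(-13)) = -377328 - 25/2*(-13)² = -377328 - 25/2*169 = -377328 - 4225/2 = -758881/2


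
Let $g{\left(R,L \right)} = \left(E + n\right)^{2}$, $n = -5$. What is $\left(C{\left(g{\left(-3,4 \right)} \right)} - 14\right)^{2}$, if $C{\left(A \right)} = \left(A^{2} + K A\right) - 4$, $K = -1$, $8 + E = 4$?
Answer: $41757444$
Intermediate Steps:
$E = -4$ ($E = -8 + 4 = -4$)
$g{\left(R,L \right)} = 81$ ($g{\left(R,L \right)} = \left(-4 - 5\right)^{2} = \left(-9\right)^{2} = 81$)
$C{\left(A \right)} = -4 + A^{2} - A$ ($C{\left(A \right)} = \left(A^{2} - A\right) - 4 = -4 + A^{2} - A$)
$\left(C{\left(g{\left(-3,4 \right)} \right)} - 14\right)^{2} = \left(\left(-4 + 81^{2} - 81\right) - 14\right)^{2} = \left(\left(-4 + 6561 - 81\right) - 14\right)^{2} = \left(6476 - 14\right)^{2} = 6462^{2} = 41757444$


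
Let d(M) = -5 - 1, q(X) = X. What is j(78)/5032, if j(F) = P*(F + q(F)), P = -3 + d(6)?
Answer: -351/1258 ≈ -0.27901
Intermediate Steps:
d(M) = -6
P = -9 (P = -3 - 6 = -9)
j(F) = -18*F (j(F) = -9*(F + F) = -18*F)
j(78)/5032 = -18*78/5032 = -1404*1/5032 = -351/1258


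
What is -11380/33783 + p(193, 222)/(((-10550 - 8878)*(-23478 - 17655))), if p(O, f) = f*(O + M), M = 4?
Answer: -168382293137/499945810898 ≈ -0.33680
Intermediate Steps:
p(O, f) = f*(4 + O) (p(O, f) = f*(O + 4) = f*(4 + O))
-11380/33783 + p(193, 222)/(((-10550 - 8878)*(-23478 - 17655))) = -11380/33783 + (222*(4 + 193))/(((-10550 - 8878)*(-23478 - 17655))) = -11380*1/33783 + (222*197)/((-19428*(-41133))) = -11380/33783 + 43734/799131924 = -11380/33783 + 43734*(1/799131924) = -11380/33783 + 7289/133188654 = -168382293137/499945810898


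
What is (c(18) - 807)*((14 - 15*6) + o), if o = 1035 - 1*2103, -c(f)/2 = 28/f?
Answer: 8340904/9 ≈ 9.2677e+5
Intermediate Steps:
c(f) = -56/f
o = -1068 (o = 1035 - 2103 = -1068)
(c(18) - 807)*((14 - 15*6) + o) = (-56/18 - 807)*((14 - 15*6) - 1068) = (-56*1/18 - 807)*((14 - 90) - 1068) = (-28/9 - 807)*(-76 - 1068) = -7291/9*(-1144) = 8340904/9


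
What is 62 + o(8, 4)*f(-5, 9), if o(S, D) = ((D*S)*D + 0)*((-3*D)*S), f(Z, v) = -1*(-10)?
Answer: -122818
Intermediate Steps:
f(Z, v) = 10
o(S, D) = -3*D³*S² (o(S, D) = (S*D² + 0)*(-3*D*S) = (S*D²)*(-3*D*S) = -3*D³*S²)
62 + o(8, 4)*f(-5, 9) = 62 - 3*4³*8²*10 = 62 - 3*64*64*10 = 62 - 12288*10 = 62 - 122880 = -122818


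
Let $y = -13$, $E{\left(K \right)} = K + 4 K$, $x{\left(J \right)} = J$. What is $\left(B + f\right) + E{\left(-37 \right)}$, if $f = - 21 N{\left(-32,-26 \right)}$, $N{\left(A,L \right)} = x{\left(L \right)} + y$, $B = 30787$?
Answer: $31421$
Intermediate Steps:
$E{\left(K \right)} = 5 K$
$N{\left(A,L \right)} = -13 + L$ ($N{\left(A,L \right)} = L - 13 = -13 + L$)
$f = 819$ ($f = - 21 \left(-13 - 26\right) = \left(-21\right) \left(-39\right) = 819$)
$\left(B + f\right) + E{\left(-37 \right)} = \left(30787 + 819\right) + 5 \left(-37\right) = 31606 - 185 = 31421$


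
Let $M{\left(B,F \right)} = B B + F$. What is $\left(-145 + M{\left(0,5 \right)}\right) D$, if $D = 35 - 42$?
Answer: $980$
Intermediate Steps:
$D = -7$
$M{\left(B,F \right)} = F + B^{2}$ ($M{\left(B,F \right)} = B^{2} + F = F + B^{2}$)
$\left(-145 + M{\left(0,5 \right)}\right) D = \left(-145 + \left(5 + 0^{2}\right)\right) \left(-7\right) = \left(-145 + \left(5 + 0\right)\right) \left(-7\right) = \left(-145 + 5\right) \left(-7\right) = \left(-140\right) \left(-7\right) = 980$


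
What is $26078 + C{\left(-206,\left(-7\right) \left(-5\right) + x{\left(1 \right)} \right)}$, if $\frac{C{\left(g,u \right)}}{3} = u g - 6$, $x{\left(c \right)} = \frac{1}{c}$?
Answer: $3812$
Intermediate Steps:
$C{\left(g,u \right)} = -18 + 3 g u$ ($C{\left(g,u \right)} = 3 \left(u g - 6\right) = 3 \left(g u - 6\right) = 3 \left(-6 + g u\right) = -18 + 3 g u$)
$26078 + C{\left(-206,\left(-7\right) \left(-5\right) + x{\left(1 \right)} \right)} = 26078 + \left(-18 + 3 \left(-206\right) \left(\left(-7\right) \left(-5\right) + 1^{-1}\right)\right) = 26078 + \left(-18 + 3 \left(-206\right) \left(35 + 1\right)\right) = 26078 + \left(-18 + 3 \left(-206\right) 36\right) = 26078 - 22266 = 3812$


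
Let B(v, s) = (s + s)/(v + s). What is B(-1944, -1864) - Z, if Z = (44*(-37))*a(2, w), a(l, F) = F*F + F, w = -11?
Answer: 42621273/238 ≈ 1.7908e+5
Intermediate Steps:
a(l, F) = F + F² (a(l, F) = F² + F = F + F²)
Z = -179080 (Z = (44*(-37))*(-11*(1 - 11)) = -(-17908)*(-10) = -1628*110 = -179080)
B(v, s) = 2*s/(s + v) (B(v, s) = (2*s)/(s + v) = 2*s/(s + v))
B(-1944, -1864) - Z = 2*(-1864)/(-1864 - 1944) - 1*(-179080) = 2*(-1864)/(-3808) + 179080 = 2*(-1864)*(-1/3808) + 179080 = 233/238 + 179080 = 42621273/238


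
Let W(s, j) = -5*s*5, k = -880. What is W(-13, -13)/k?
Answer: -65/176 ≈ -0.36932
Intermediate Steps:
W(s, j) = -25*s
W(-13, -13)/k = -25*(-13)/(-880) = 325*(-1/880) = -65/176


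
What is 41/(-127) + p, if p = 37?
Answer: 4658/127 ≈ 36.677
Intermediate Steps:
41/(-127) + p = 41/(-127) + 37 = -1/127*41 + 37 = -41/127 + 37 = 4658/127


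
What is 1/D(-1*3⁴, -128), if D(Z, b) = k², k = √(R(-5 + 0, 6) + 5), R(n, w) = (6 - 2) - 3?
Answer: ⅙ ≈ 0.16667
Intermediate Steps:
R(n, w) = 1 (R(n, w) = 4 - 3 = 1)
k = √6 (k = √(1 + 5) = √6 ≈ 2.4495)
D(Z, b) = 6 (D(Z, b) = (√6)² = 6)
1/D(-1*3⁴, -128) = 1/6 = ⅙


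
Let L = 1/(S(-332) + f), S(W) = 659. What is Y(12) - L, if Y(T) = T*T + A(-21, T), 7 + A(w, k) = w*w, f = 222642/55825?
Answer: 3056069343/5287331 ≈ 578.00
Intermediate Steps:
f = 31806/7975 (f = 222642*(1/55825) = 31806/7975 ≈ 3.9882)
L = 7975/5287331 (L = 1/(659 + 31806/7975) = 1/(5287331/7975) = 7975/5287331 ≈ 0.0015083)
A(w, k) = -7 + w**2 (A(w, k) = -7 + w*w = -7 + w**2)
Y(T) = 434 + T**2 (Y(T) = T*T + (-7 + (-21)**2) = T**2 + (-7 + 441) = T**2 + 434 = 434 + T**2)
Y(12) - L = (434 + 12**2) - 1*7975/5287331 = (434 + 144) - 7975/5287331 = 578 - 7975/5287331 = 3056069343/5287331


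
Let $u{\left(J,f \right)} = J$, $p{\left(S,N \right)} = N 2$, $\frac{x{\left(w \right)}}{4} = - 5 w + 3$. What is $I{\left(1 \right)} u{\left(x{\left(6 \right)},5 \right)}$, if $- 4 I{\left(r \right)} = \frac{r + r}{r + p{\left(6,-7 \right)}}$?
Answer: $- \frac{54}{13} \approx -4.1538$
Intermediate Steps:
$x{\left(w \right)} = 12 - 20 w$ ($x{\left(w \right)} = 4 \left(- 5 w + 3\right) = 4 \left(3 - 5 w\right) = 12 - 20 w$)
$p{\left(S,N \right)} = 2 N$
$I{\left(r \right)} = - \frac{r}{2 \left(-14 + r\right)}$ ($I{\left(r \right)} = - \frac{\left(r + r\right) \frac{1}{r + 2 \left(-7\right)}}{4} = - \frac{2 r \frac{1}{r - 14}}{4} = - \frac{2 r \frac{1}{-14 + r}}{4} = - \frac{r}{2 \left(-14 + r\right)}$)
$I{\left(1 \right)} u{\left(x{\left(6 \right)},5 \right)} = \left(-1\right) 1 \frac{1}{-28 + 2 \cdot 1} \left(12 - 120\right) = \left(-1\right) 1 \frac{1}{-28 + 2} \left(12 - 120\right) = \left(-1\right) 1 \frac{1}{-26} \left(-108\right) = \left(-1\right) 1 \left(- \frac{1}{26}\right) \left(-108\right) = \frac{1}{26} \left(-108\right) = - \frac{54}{13}$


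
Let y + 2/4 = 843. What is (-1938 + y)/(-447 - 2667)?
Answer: 2191/6228 ≈ 0.35180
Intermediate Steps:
y = 1685/2 (y = -½ + 843 = 1685/2 ≈ 842.50)
(-1938 + y)/(-447 - 2667) = (-1938 + 1685/2)/(-447 - 2667) = -2191/2/(-3114) = -2191/2*(-1/3114) = 2191/6228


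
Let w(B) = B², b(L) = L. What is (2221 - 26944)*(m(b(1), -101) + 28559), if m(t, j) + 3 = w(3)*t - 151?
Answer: -702479322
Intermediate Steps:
m(t, j) = -154 + 9*t (m(t, j) = -3 + (3²*t - 151) = -3 + (9*t - 151) = -3 + (-151 + 9*t) = -154 + 9*t)
(2221 - 26944)*(m(b(1), -101) + 28559) = (2221 - 26944)*((-154 + 9*1) + 28559) = -24723*((-154 + 9) + 28559) = -24723*(-145 + 28559) = -24723*28414 = -702479322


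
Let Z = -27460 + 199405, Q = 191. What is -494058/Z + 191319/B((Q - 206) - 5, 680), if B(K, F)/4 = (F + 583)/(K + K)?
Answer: -36620827756/24129615 ≈ -1517.7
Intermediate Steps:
B(K, F) = 2*(583 + F)/K (B(K, F) = 4*((F + 583)/(K + K)) = 4*((583 + F)/((2*K))) = 4*((583 + F)*(1/(2*K))) = 4*((583 + F)/(2*K)) = 2*(583 + F)/K)
Z = 171945
-494058/Z + 191319/B((Q - 206) - 5, 680) = -494058/171945 + 191319/((2*(583 + 680)/((191 - 206) - 5))) = -494058*1/171945 + 191319/((2*1263/(-15 - 5))) = -164686/57315 + 191319/((2*1263/(-20))) = -164686/57315 + 191319/((2*(-1/20)*1263)) = -164686/57315 + 191319/(-1263/10) = -164686/57315 + 191319*(-10/1263) = -164686/57315 - 637730/421 = -36620827756/24129615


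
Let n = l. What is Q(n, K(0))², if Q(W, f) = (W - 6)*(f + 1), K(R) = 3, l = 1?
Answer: 400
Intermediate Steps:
n = 1
Q(W, f) = (1 + f)*(-6 + W) (Q(W, f) = (-6 + W)*(1 + f) = (1 + f)*(-6 + W))
Q(n, K(0))² = (-6 + 1 - 6*3 + 1*3)² = (-6 + 1 - 18 + 3)² = (-20)² = 400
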